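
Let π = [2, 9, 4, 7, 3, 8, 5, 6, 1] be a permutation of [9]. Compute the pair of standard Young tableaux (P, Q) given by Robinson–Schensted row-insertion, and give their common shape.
P = [1, 3, 5, 6] / [2, 7, 8] / [4] / [9];  Q = [1, 2, 4, 6] / [3, 7, 8] / [5] / [9];  common shape = (4, 3, 1, 1)

Row-insert the values π_1, π_2, … into P one at a time, bumping the leftmost entry strictly greater than the inserted value down to the next row. The recording tableau Q records, in position (i, j), the step at which that cell was added to P.
  Insert 2 (step 1): P = [2];  Q = [1]
  Insert 9 (step 2): P = [2, 9];  Q = [1, 2]
  Insert 4 (step 3): P = [2, 4] / [9];  Q = [1, 2] / [3]
  Insert 7 (step 4): P = [2, 4, 7] / [9];  Q = [1, 2, 4] / [3]
  Insert 3 (step 5): P = [2, 3, 7] / [4] / [9];  Q = [1, 2, 4] / [3] / [5]
  Insert 8 (step 6): P = [2, 3, 7, 8] / [4] / [9];  Q = [1, 2, 4, 6] / [3] / [5]
  Insert 5 (step 7): P = [2, 3, 5, 8] / [4, 7] / [9];  Q = [1, 2, 4, 6] / [3, 7] / [5]
  Insert 6 (step 8): P = [2, 3, 5, 6] / [4, 7, 8] / [9];  Q = [1, 2, 4, 6] / [3, 7, 8] / [5]
  Insert 1 (step 9): P = [1, 3, 5, 6] / [2, 7, 8] / [4] / [9];  Q = [1, 2, 4, 6] / [3, 7, 8] / [5] / [9]
Final shape: (4, 3, 1, 1).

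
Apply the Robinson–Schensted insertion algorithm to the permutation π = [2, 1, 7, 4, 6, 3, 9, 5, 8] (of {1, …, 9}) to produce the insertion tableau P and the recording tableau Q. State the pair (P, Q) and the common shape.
P = [1, 3, 5, 8] / [2, 4, 6, 9] / [7];  Q = [1, 3, 5, 7] / [2, 4, 8, 9] / [6];  common shape = (4, 4, 1)

Row-insert the values π_1, π_2, … into P one at a time, bumping the leftmost entry strictly greater than the inserted value down to the next row. The recording tableau Q records, in position (i, j), the step at which that cell was added to P.
  Insert 2 (step 1): P = [2];  Q = [1]
  Insert 1 (step 2): P = [1] / [2];  Q = [1] / [2]
  Insert 7 (step 3): P = [1, 7] / [2];  Q = [1, 3] / [2]
  Insert 4 (step 4): P = [1, 4] / [2, 7];  Q = [1, 3] / [2, 4]
  Insert 6 (step 5): P = [1, 4, 6] / [2, 7];  Q = [1, 3, 5] / [2, 4]
  Insert 3 (step 6): P = [1, 3, 6] / [2, 4] / [7];  Q = [1, 3, 5] / [2, 4] / [6]
  Insert 9 (step 7): P = [1, 3, 6, 9] / [2, 4] / [7];  Q = [1, 3, 5, 7] / [2, 4] / [6]
  Insert 5 (step 8): P = [1, 3, 5, 9] / [2, 4, 6] / [7];  Q = [1, 3, 5, 7] / [2, 4, 8] / [6]
  Insert 8 (step 9): P = [1, 3, 5, 8] / [2, 4, 6, 9] / [7];  Q = [1, 3, 5, 7] / [2, 4, 8, 9] / [6]
Final shape: (4, 4, 1).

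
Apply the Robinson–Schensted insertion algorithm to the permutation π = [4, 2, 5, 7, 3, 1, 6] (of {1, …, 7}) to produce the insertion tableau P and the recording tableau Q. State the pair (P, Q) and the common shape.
P = [1, 3, 6] / [2, 5, 7] / [4];  Q = [1, 3, 4] / [2, 5, 7] / [6];  common shape = (3, 3, 1)

Row-insert the values π_1, π_2, … into P one at a time, bumping the leftmost entry strictly greater than the inserted value down to the next row. The recording tableau Q records, in position (i, j), the step at which that cell was added to P.
  Insert 4 (step 1): P = [4];  Q = [1]
  Insert 2 (step 2): P = [2] / [4];  Q = [1] / [2]
  Insert 5 (step 3): P = [2, 5] / [4];  Q = [1, 3] / [2]
  Insert 7 (step 4): P = [2, 5, 7] / [4];  Q = [1, 3, 4] / [2]
  Insert 3 (step 5): P = [2, 3, 7] / [4, 5];  Q = [1, 3, 4] / [2, 5]
  Insert 1 (step 6): P = [1, 3, 7] / [2, 5] / [4];  Q = [1, 3, 4] / [2, 5] / [6]
  Insert 6 (step 7): P = [1, 3, 6] / [2, 5, 7] / [4];  Q = [1, 3, 4] / [2, 5, 7] / [6]
Final shape: (3, 3, 1).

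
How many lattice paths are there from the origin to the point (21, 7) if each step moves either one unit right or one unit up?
Number of paths = 1184040

A monotone lattice path from (0, 0) to (21, 7) consists of 21 east steps and 7 north steps in some order, so it is determined by which 21 of the 28 steps are east. The count is C(28, 21) = 1184040.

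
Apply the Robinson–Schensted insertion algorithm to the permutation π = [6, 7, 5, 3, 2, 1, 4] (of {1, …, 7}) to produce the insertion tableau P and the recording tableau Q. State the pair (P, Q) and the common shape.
P = [1, 4] / [2, 7] / [3] / [5] / [6];  Q = [1, 2] / [3, 7] / [4] / [5] / [6];  common shape = (2, 2, 1, 1, 1)

Row-insert the values π_1, π_2, … into P one at a time, bumping the leftmost entry strictly greater than the inserted value down to the next row. The recording tableau Q records, in position (i, j), the step at which that cell was added to P.
  Insert 6 (step 1): P = [6];  Q = [1]
  Insert 7 (step 2): P = [6, 7];  Q = [1, 2]
  Insert 5 (step 3): P = [5, 7] / [6];  Q = [1, 2] / [3]
  Insert 3 (step 4): P = [3, 7] / [5] / [6];  Q = [1, 2] / [3] / [4]
  Insert 2 (step 5): P = [2, 7] / [3] / [5] / [6];  Q = [1, 2] / [3] / [4] / [5]
  Insert 1 (step 6): P = [1, 7] / [2] / [3] / [5] / [6];  Q = [1, 2] / [3] / [4] / [5] / [6]
  Insert 4 (step 7): P = [1, 4] / [2, 7] / [3] / [5] / [6];  Q = [1, 2] / [3, 7] / [4] / [5] / [6]
Final shape: (2, 2, 1, 1, 1).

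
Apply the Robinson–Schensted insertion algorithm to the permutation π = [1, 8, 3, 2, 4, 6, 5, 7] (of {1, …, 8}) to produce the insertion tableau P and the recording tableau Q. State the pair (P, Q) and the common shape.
P = [1, 2, 4, 5, 7] / [3, 6] / [8];  Q = [1, 2, 5, 6, 8] / [3, 7] / [4];  common shape = (5, 2, 1)

Row-insert the values π_1, π_2, … into P one at a time, bumping the leftmost entry strictly greater than the inserted value down to the next row. The recording tableau Q records, in position (i, j), the step at which that cell was added to P.
  Insert 1 (step 1): P = [1];  Q = [1]
  Insert 8 (step 2): P = [1, 8];  Q = [1, 2]
  Insert 3 (step 3): P = [1, 3] / [8];  Q = [1, 2] / [3]
  Insert 2 (step 4): P = [1, 2] / [3] / [8];  Q = [1, 2] / [3] / [4]
  Insert 4 (step 5): P = [1, 2, 4] / [3] / [8];  Q = [1, 2, 5] / [3] / [4]
  Insert 6 (step 6): P = [1, 2, 4, 6] / [3] / [8];  Q = [1, 2, 5, 6] / [3] / [4]
  Insert 5 (step 7): P = [1, 2, 4, 5] / [3, 6] / [8];  Q = [1, 2, 5, 6] / [3, 7] / [4]
  Insert 7 (step 8): P = [1, 2, 4, 5, 7] / [3, 6] / [8];  Q = [1, 2, 5, 6, 8] / [3, 7] / [4]
Final shape: (5, 2, 1).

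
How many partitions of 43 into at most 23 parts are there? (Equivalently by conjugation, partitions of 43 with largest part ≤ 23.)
p(43, parts ≤ 23) = 61174

Use the recurrence p(n, m) = p(n, m−1) + p(n−m, m): either the largest part is < m (count p(n, m−1)) or the largest part is exactly m (remove one copy of m, count p(n−m, m)). With p(0, ·) = 1 this gives p(43, parts ≤ 23) = 61174. (By conjugating Young diagrams, this also counts partitions of 43 into at most 23 parts.)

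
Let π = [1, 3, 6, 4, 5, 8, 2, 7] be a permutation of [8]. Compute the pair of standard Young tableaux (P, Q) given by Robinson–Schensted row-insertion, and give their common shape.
P = [1, 2, 4, 5, 7] / [3, 8] / [6];  Q = [1, 2, 3, 5, 6] / [4, 8] / [7];  common shape = (5, 2, 1)

Row-insert the values π_1, π_2, … into P one at a time, bumping the leftmost entry strictly greater than the inserted value down to the next row. The recording tableau Q records, in position (i, j), the step at which that cell was added to P.
  Insert 1 (step 1): P = [1];  Q = [1]
  Insert 3 (step 2): P = [1, 3];  Q = [1, 2]
  Insert 6 (step 3): P = [1, 3, 6];  Q = [1, 2, 3]
  Insert 4 (step 4): P = [1, 3, 4] / [6];  Q = [1, 2, 3] / [4]
  Insert 5 (step 5): P = [1, 3, 4, 5] / [6];  Q = [1, 2, 3, 5] / [4]
  Insert 8 (step 6): P = [1, 3, 4, 5, 8] / [6];  Q = [1, 2, 3, 5, 6] / [4]
  Insert 2 (step 7): P = [1, 2, 4, 5, 8] / [3] / [6];  Q = [1, 2, 3, 5, 6] / [4] / [7]
  Insert 7 (step 8): P = [1, 2, 4, 5, 7] / [3, 8] / [6];  Q = [1, 2, 3, 5, 6] / [4, 8] / [7]
Final shape: (5, 2, 1).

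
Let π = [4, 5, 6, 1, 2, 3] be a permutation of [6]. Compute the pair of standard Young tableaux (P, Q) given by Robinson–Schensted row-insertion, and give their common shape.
P = [1, 2, 3] / [4, 5, 6];  Q = [1, 2, 3] / [4, 5, 6];  common shape = (3, 3)

Row-insert the values π_1, π_2, … into P one at a time, bumping the leftmost entry strictly greater than the inserted value down to the next row. The recording tableau Q records, in position (i, j), the step at which that cell was added to P.
  Insert 4 (step 1): P = [4];  Q = [1]
  Insert 5 (step 2): P = [4, 5];  Q = [1, 2]
  Insert 6 (step 3): P = [4, 5, 6];  Q = [1, 2, 3]
  Insert 1 (step 4): P = [1, 5, 6] / [4];  Q = [1, 2, 3] / [4]
  Insert 2 (step 5): P = [1, 2, 6] / [4, 5];  Q = [1, 2, 3] / [4, 5]
  Insert 3 (step 6): P = [1, 2, 3] / [4, 5, 6];  Q = [1, 2, 3] / [4, 5, 6]
Final shape: (3, 3).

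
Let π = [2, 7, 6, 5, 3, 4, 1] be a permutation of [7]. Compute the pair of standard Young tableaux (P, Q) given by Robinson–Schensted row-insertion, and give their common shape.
P = [1, 3, 4] / [2] / [5] / [6] / [7];  Q = [1, 2, 6] / [3] / [4] / [5] / [7];  common shape = (3, 1, 1, 1, 1)

Row-insert the values π_1, π_2, … into P one at a time, bumping the leftmost entry strictly greater than the inserted value down to the next row. The recording tableau Q records, in position (i, j), the step at which that cell was added to P.
  Insert 2 (step 1): P = [2];  Q = [1]
  Insert 7 (step 2): P = [2, 7];  Q = [1, 2]
  Insert 6 (step 3): P = [2, 6] / [7];  Q = [1, 2] / [3]
  Insert 5 (step 4): P = [2, 5] / [6] / [7];  Q = [1, 2] / [3] / [4]
  Insert 3 (step 5): P = [2, 3] / [5] / [6] / [7];  Q = [1, 2] / [3] / [4] / [5]
  Insert 4 (step 6): P = [2, 3, 4] / [5] / [6] / [7];  Q = [1, 2, 6] / [3] / [4] / [5]
  Insert 1 (step 7): P = [1, 3, 4] / [2] / [5] / [6] / [7];  Q = [1, 2, 6] / [3] / [4] / [5] / [7]
Final shape: (3, 1, 1, 1, 1).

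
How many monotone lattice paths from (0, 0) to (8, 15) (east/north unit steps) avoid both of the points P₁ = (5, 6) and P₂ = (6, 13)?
Number of paths = 248058

Inclusion–exclusion. Total paths: C(23, 8) = 490314. Through P₁: C(11, 5)·C(12, 3) = 101640. Through P₂: C(19, 6)·C(4, 2) = 162792. Since P₁ is strictly southwest of P₂, a monotone path through both must visit P₁ then P₂; paths through both = C(11, 5)·C(8, 1)·C(4, 2) = 22176. Avoid both = 490314 − 101640 − 162792 + 22176 = 248058.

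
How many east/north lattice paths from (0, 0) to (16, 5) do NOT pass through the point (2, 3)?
Number of paths = 19149

Total paths from (0, 0) to (16, 5): C(21, 16) = 20349. Paths through (2, 3): (paths (0, 0) → (2, 3)) × (paths (2, 3) → (16, 5)) = C(5, 2) · C(16, 14) = 10 · 120 = 1200. Avoidance count = 20349 − 1200 = 19149.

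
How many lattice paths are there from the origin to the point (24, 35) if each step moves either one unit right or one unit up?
Number of paths = 21631432489303455

A monotone lattice path from (0, 0) to (24, 35) consists of 24 east steps and 35 north steps in some order, so it is determined by which 24 of the 59 steps are east. The count is C(59, 24) = 21631432489303455.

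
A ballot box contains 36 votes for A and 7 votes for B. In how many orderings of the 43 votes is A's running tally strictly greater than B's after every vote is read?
Strict-lead orderings = 21732542

Total orderings of the 43 votes with 36 for A: C(43, 36) = 32224114. By the Bertrand ballot formula (Cycle Lemma / reflection principle), the number of orderings in which A is strictly ahead of B throughout is (p − q)/(p + q) · C(p + q, p) = (36 − 7)/(36 + 7) · 32224114 = 21732542.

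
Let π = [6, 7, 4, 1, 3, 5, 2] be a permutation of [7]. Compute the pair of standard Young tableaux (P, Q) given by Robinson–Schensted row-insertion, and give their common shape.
P = [1, 2, 5] / [3, 7] / [4] / [6];  Q = [1, 2, 6] / [3, 5] / [4] / [7];  common shape = (3, 2, 1, 1)

Row-insert the values π_1, π_2, … into P one at a time, bumping the leftmost entry strictly greater than the inserted value down to the next row. The recording tableau Q records, in position (i, j), the step at which that cell was added to P.
  Insert 6 (step 1): P = [6];  Q = [1]
  Insert 7 (step 2): P = [6, 7];  Q = [1, 2]
  Insert 4 (step 3): P = [4, 7] / [6];  Q = [1, 2] / [3]
  Insert 1 (step 4): P = [1, 7] / [4] / [6];  Q = [1, 2] / [3] / [4]
  Insert 3 (step 5): P = [1, 3] / [4, 7] / [6];  Q = [1, 2] / [3, 5] / [4]
  Insert 5 (step 6): P = [1, 3, 5] / [4, 7] / [6];  Q = [1, 2, 6] / [3, 5] / [4]
  Insert 2 (step 7): P = [1, 2, 5] / [3, 7] / [4] / [6];  Q = [1, 2, 6] / [3, 5] / [4] / [7]
Final shape: (3, 2, 1, 1).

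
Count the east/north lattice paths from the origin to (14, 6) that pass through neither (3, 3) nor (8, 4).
Number of paths = 20980

Inclusion–exclusion. Total paths: C(20, 14) = 38760. Through P₁: C(6, 3)·C(14, 11) = 7280. Through P₂: C(12, 8)·C(8, 6) = 13860. Since P₁ is strictly southwest of P₂, a monotone path through both must visit P₁ then P₂; paths through both = C(6, 3)·C(6, 5)·C(8, 6) = 3360. Avoid both = 38760 − 7280 − 13860 + 3360 = 20980.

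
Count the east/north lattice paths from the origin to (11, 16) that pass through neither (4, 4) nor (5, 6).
Number of paths = 7492719

Inclusion–exclusion. Total paths: C(27, 11) = 13037895. Through P₁: C(8, 4)·C(19, 7) = 3527160. Through P₂: C(11, 5)·C(16, 6) = 3699696. Since P₁ is strictly southwest of P₂, a monotone path through both must visit P₁ then P₂; paths through both = C(8, 4)·C(3, 1)·C(16, 6) = 1681680. Avoid both = 13037895 − 3527160 − 3699696 + 1681680 = 7492719.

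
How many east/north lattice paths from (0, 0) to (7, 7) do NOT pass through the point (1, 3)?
Number of paths = 2592

Total paths from (0, 0) to (7, 7): C(14, 7) = 3432. Paths through (1, 3): (paths (0, 0) → (1, 3)) × (paths (1, 3) → (7, 7)) = C(4, 1) · C(10, 6) = 4 · 210 = 840. Avoidance count = 3432 − 840 = 2592.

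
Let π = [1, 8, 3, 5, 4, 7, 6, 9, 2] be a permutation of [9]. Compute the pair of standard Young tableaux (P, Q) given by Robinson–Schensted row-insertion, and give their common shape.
P = [1, 2, 4, 6, 9] / [3, 7] / [5] / [8];  Q = [1, 2, 4, 6, 8] / [3, 7] / [5] / [9];  common shape = (5, 2, 1, 1)

Row-insert the values π_1, π_2, … into P one at a time, bumping the leftmost entry strictly greater than the inserted value down to the next row. The recording tableau Q records, in position (i, j), the step at which that cell was added to P.
  Insert 1 (step 1): P = [1];  Q = [1]
  Insert 8 (step 2): P = [1, 8];  Q = [1, 2]
  Insert 3 (step 3): P = [1, 3] / [8];  Q = [1, 2] / [3]
  Insert 5 (step 4): P = [1, 3, 5] / [8];  Q = [1, 2, 4] / [3]
  Insert 4 (step 5): P = [1, 3, 4] / [5] / [8];  Q = [1, 2, 4] / [3] / [5]
  Insert 7 (step 6): P = [1, 3, 4, 7] / [5] / [8];  Q = [1, 2, 4, 6] / [3] / [5]
  Insert 6 (step 7): P = [1, 3, 4, 6] / [5, 7] / [8];  Q = [1, 2, 4, 6] / [3, 7] / [5]
  Insert 9 (step 8): P = [1, 3, 4, 6, 9] / [5, 7] / [8];  Q = [1, 2, 4, 6, 8] / [3, 7] / [5]
  Insert 2 (step 9): P = [1, 2, 4, 6, 9] / [3, 7] / [5] / [8];  Q = [1, 2, 4, 6, 8] / [3, 7] / [5] / [9]
Final shape: (5, 2, 1, 1).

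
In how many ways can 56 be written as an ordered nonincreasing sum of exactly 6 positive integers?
p(56, 6 parts) = 9192

Partitions of n into exactly k parts are in bijection with partitions of n − k into at most k parts (subtract 1 from each part). So p(56, exactly 6) = p(50, parts ≤ 6). Computing via the recurrence p(m, j) = p(m, j−1) + p(m−j, j) gives 9192.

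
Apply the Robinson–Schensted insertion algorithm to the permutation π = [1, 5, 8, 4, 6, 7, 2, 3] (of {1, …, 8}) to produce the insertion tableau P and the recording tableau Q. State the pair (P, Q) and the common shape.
P = [1, 2, 3, 7] / [4, 6] / [5, 8];  Q = [1, 2, 3, 6] / [4, 5] / [7, 8];  common shape = (4, 2, 2)

Row-insert the values π_1, π_2, … into P one at a time, bumping the leftmost entry strictly greater than the inserted value down to the next row. The recording tableau Q records, in position (i, j), the step at which that cell was added to P.
  Insert 1 (step 1): P = [1];  Q = [1]
  Insert 5 (step 2): P = [1, 5];  Q = [1, 2]
  Insert 8 (step 3): P = [1, 5, 8];  Q = [1, 2, 3]
  Insert 4 (step 4): P = [1, 4, 8] / [5];  Q = [1, 2, 3] / [4]
  Insert 6 (step 5): P = [1, 4, 6] / [5, 8];  Q = [1, 2, 3] / [4, 5]
  Insert 7 (step 6): P = [1, 4, 6, 7] / [5, 8];  Q = [1, 2, 3, 6] / [4, 5]
  Insert 2 (step 7): P = [1, 2, 6, 7] / [4, 8] / [5];  Q = [1, 2, 3, 6] / [4, 5] / [7]
  Insert 3 (step 8): P = [1, 2, 3, 7] / [4, 6] / [5, 8];  Q = [1, 2, 3, 6] / [4, 5] / [7, 8]
Final shape: (4, 2, 2).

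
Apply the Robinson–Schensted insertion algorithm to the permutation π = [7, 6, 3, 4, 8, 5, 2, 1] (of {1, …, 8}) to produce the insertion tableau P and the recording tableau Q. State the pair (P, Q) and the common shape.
P = [1, 4, 5] / [2, 8] / [3] / [6] / [7];  Q = [1, 4, 5] / [2, 6] / [3] / [7] / [8];  common shape = (3, 2, 1, 1, 1)

Row-insert the values π_1, π_2, … into P one at a time, bumping the leftmost entry strictly greater than the inserted value down to the next row. The recording tableau Q records, in position (i, j), the step at which that cell was added to P.
  Insert 7 (step 1): P = [7];  Q = [1]
  Insert 6 (step 2): P = [6] / [7];  Q = [1] / [2]
  Insert 3 (step 3): P = [3] / [6] / [7];  Q = [1] / [2] / [3]
  Insert 4 (step 4): P = [3, 4] / [6] / [7];  Q = [1, 4] / [2] / [3]
  Insert 8 (step 5): P = [3, 4, 8] / [6] / [7];  Q = [1, 4, 5] / [2] / [3]
  Insert 5 (step 6): P = [3, 4, 5] / [6, 8] / [7];  Q = [1, 4, 5] / [2, 6] / [3]
  Insert 2 (step 7): P = [2, 4, 5] / [3, 8] / [6] / [7];  Q = [1, 4, 5] / [2, 6] / [3] / [7]
  Insert 1 (step 8): P = [1, 4, 5] / [2, 8] / [3] / [6] / [7];  Q = [1, 4, 5] / [2, 6] / [3] / [7] / [8]
Final shape: (3, 2, 1, 1, 1).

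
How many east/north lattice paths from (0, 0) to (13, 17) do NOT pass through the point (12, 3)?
Number of paths = 119753025

Total paths from (0, 0) to (13, 17): C(30, 13) = 119759850. Paths through (12, 3): (paths (0, 0) → (12, 3)) × (paths (12, 3) → (13, 17)) = C(15, 12) · C(15, 1) = 455 · 15 = 6825. Avoidance count = 119759850 − 6825 = 119753025.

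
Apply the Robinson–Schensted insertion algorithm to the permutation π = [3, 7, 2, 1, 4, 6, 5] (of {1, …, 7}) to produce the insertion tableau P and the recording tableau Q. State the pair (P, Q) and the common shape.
P = [1, 4, 5] / [2, 6] / [3, 7];  Q = [1, 2, 6] / [3, 5] / [4, 7];  common shape = (3, 2, 2)

Row-insert the values π_1, π_2, … into P one at a time, bumping the leftmost entry strictly greater than the inserted value down to the next row. The recording tableau Q records, in position (i, j), the step at which that cell was added to P.
  Insert 3 (step 1): P = [3];  Q = [1]
  Insert 7 (step 2): P = [3, 7];  Q = [1, 2]
  Insert 2 (step 3): P = [2, 7] / [3];  Q = [1, 2] / [3]
  Insert 1 (step 4): P = [1, 7] / [2] / [3];  Q = [1, 2] / [3] / [4]
  Insert 4 (step 5): P = [1, 4] / [2, 7] / [3];  Q = [1, 2] / [3, 5] / [4]
  Insert 6 (step 6): P = [1, 4, 6] / [2, 7] / [3];  Q = [1, 2, 6] / [3, 5] / [4]
  Insert 5 (step 7): P = [1, 4, 5] / [2, 6] / [3, 7];  Q = [1, 2, 6] / [3, 5] / [4, 7]
Final shape: (3, 2, 2).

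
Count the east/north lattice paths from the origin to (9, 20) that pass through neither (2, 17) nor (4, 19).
Number of paths = 9947511

Inclusion–exclusion. Total paths: C(29, 9) = 10015005. Through P₁: C(19, 2)·C(10, 7) = 20520. Through P₂: C(23, 4)·C(6, 5) = 53130. Since P₁ is strictly southwest of P₂, a monotone path through both must visit P₁ then P₂; paths through both = C(19, 2)·C(4, 2)·C(6, 5) = 6156. Avoid both = 10015005 − 20520 − 53130 + 6156 = 9947511.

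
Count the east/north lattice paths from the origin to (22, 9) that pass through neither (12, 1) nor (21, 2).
Number of paths = 19590237

Inclusion–exclusion. Total paths: C(31, 22) = 20160075. Through P₁: C(13, 12)·C(18, 10) = 568854. Through P₂: C(23, 21)·C(8, 1) = 2024. Since P₁ is strictly southwest of P₂, a monotone path through both must visit P₁ then P₂; paths through both = C(13, 12)·C(10, 9)·C(8, 1) = 1040. Avoid both = 20160075 − 568854 − 2024 + 1040 = 19590237.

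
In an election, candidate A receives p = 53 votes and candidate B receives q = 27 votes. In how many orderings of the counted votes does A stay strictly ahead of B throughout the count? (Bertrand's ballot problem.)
Strict-lead orderings = 499693880292067717256

Total orderings of the 80 votes with 53 for A: C(80, 53) = 1537519631667900668480. By the Bertrand ballot formula (Cycle Lemma / reflection principle), the number of orderings in which A is strictly ahead of B throughout is (p − q)/(p + q) · C(p + q, p) = (53 − 27)/(53 + 27) · 1537519631667900668480 = 499693880292067717256.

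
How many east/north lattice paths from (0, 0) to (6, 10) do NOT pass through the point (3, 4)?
Number of paths = 5068

Total paths from (0, 0) to (6, 10): C(16, 6) = 8008. Paths through (3, 4): (paths (0, 0) → (3, 4)) × (paths (3, 4) → (6, 10)) = C(7, 3) · C(9, 3) = 35 · 84 = 2940. Avoidance count = 8008 − 2940 = 5068.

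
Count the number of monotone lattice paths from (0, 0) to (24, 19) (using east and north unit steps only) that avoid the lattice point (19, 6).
Number of paths = 798955039050

Total paths from (0, 0) to (24, 19): C(43, 24) = 800472431850. Paths through (19, 6): (paths (0, 0) → (19, 6)) × (paths (19, 6) → (24, 19)) = C(25, 19) · C(18, 5) = 177100 · 8568 = 1517392800. Avoidance count = 800472431850 − 1517392800 = 798955039050.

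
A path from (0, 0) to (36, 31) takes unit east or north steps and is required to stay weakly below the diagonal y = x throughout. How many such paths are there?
Number of paths = 1933488532680440736

By the reflection principle (André's argument), the number of monotone paths to (36, 31) with n ≤ m that never go above y = x is C(67, 36) − C(67, 37) = 11923179284862717872 − 9989690752182277136 = 1933488532680440736.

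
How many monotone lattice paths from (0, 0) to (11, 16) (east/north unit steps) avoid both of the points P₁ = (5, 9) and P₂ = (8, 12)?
Number of paths = 6594913

Inclusion–exclusion. Total paths: C(27, 11) = 13037895. Through P₁: C(14, 5)·C(13, 6) = 3435432. Through P₂: C(20, 8)·C(7, 3) = 4408950. Since P₁ is strictly southwest of P₂, a monotone path through both must visit P₁ then P₂; paths through both = C(14, 5)·C(6, 3)·C(7, 3) = 1401400. Avoid both = 13037895 − 3435432 − 4408950 + 1401400 = 6594913.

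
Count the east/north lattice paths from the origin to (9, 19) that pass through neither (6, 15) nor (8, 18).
Number of paths = 2968390

Inclusion–exclusion. Total paths: C(28, 9) = 6906900. Through P₁: C(21, 6)·C(7, 3) = 1899240. Through P₂: C(26, 8)·C(2, 1) = 3124550. Since P₁ is strictly southwest of P₂, a monotone path through both must visit P₁ then P₂; paths through both = C(21, 6)·C(5, 2)·C(2, 1) = 1085280. Avoid both = 6906900 − 1899240 − 3124550 + 1085280 = 2968390.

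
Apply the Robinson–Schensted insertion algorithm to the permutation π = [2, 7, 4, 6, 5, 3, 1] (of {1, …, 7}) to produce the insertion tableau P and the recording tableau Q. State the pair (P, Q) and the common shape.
P = [1, 3, 5] / [2] / [4] / [6] / [7];  Q = [1, 2, 4] / [3] / [5] / [6] / [7];  common shape = (3, 1, 1, 1, 1)

Row-insert the values π_1, π_2, … into P one at a time, bumping the leftmost entry strictly greater than the inserted value down to the next row. The recording tableau Q records, in position (i, j), the step at which that cell was added to P.
  Insert 2 (step 1): P = [2];  Q = [1]
  Insert 7 (step 2): P = [2, 7];  Q = [1, 2]
  Insert 4 (step 3): P = [2, 4] / [7];  Q = [1, 2] / [3]
  Insert 6 (step 4): P = [2, 4, 6] / [7];  Q = [1, 2, 4] / [3]
  Insert 5 (step 5): P = [2, 4, 5] / [6] / [7];  Q = [1, 2, 4] / [3] / [5]
  Insert 3 (step 6): P = [2, 3, 5] / [4] / [6] / [7];  Q = [1, 2, 4] / [3] / [5] / [6]
  Insert 1 (step 7): P = [1, 3, 5] / [2] / [4] / [6] / [7];  Q = [1, 2, 4] / [3] / [5] / [6] / [7]
Final shape: (3, 1, 1, 1, 1).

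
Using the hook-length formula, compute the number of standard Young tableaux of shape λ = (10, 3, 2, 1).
# SYT of shape (10, 3, 2, 1) = 71680

Hook-length formula: f^λ = n! / Π hook(c), product over all cells c of the Young diagram. For λ = (10, 3, 2, 1), n = 16 boxes. Hook lengths by row (left-to-right, top-to-bottom): [13, 11, 9, 7, 6, 5, 4, 3, 2, 1]; [5, 3, 1]; [3, 1]; [1]. Product of hooks = 291891600. So f^λ = 16! / 291891600 = 20922789888000 / 291891600 = 71680.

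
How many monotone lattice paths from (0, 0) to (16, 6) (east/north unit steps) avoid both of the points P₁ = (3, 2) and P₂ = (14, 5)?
Number of paths = 26849

Inclusion–exclusion. Total paths: C(22, 16) = 74613. Through P₁: C(5, 3)·C(17, 13) = 23800. Through P₂: C(19, 14)·C(3, 2) = 34884. Since P₁ is strictly southwest of P₂, a monotone path through both must visit P₁ then P₂; paths through both = C(5, 3)·C(14, 11)·C(3, 2) = 10920. Avoid both = 74613 − 23800 − 34884 + 10920 = 26849.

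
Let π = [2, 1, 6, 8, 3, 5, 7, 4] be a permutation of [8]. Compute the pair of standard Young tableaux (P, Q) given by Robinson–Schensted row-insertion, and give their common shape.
P = [1, 3, 4, 7] / [2, 5, 8] / [6];  Q = [1, 3, 4, 7] / [2, 5, 6] / [8];  common shape = (4, 3, 1)

Row-insert the values π_1, π_2, … into P one at a time, bumping the leftmost entry strictly greater than the inserted value down to the next row. The recording tableau Q records, in position (i, j), the step at which that cell was added to P.
  Insert 2 (step 1): P = [2];  Q = [1]
  Insert 1 (step 2): P = [1] / [2];  Q = [1] / [2]
  Insert 6 (step 3): P = [1, 6] / [2];  Q = [1, 3] / [2]
  Insert 8 (step 4): P = [1, 6, 8] / [2];  Q = [1, 3, 4] / [2]
  Insert 3 (step 5): P = [1, 3, 8] / [2, 6];  Q = [1, 3, 4] / [2, 5]
  Insert 5 (step 6): P = [1, 3, 5] / [2, 6, 8];  Q = [1, 3, 4] / [2, 5, 6]
  Insert 7 (step 7): P = [1, 3, 5, 7] / [2, 6, 8];  Q = [1, 3, 4, 7] / [2, 5, 6]
  Insert 4 (step 8): P = [1, 3, 4, 7] / [2, 5, 8] / [6];  Q = [1, 3, 4, 7] / [2, 5, 6] / [8]
Final shape: (4, 3, 1).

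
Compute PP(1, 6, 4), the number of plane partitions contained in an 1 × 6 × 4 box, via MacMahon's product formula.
PP(1, 6, 4) = 210

Evaluate the triple product over i = 1..1, j = 1..6, k = 1..4. The factors are (2/1) · (3/2) · (4/3) · (5/4) · (3/2) · (4/3) · (5/4) · (6/5) · … (24 factors total). The numerators and denominators telescope so the product is an integer; carrying out the multiplication exactly gives PP(1, 6, 4) = 210.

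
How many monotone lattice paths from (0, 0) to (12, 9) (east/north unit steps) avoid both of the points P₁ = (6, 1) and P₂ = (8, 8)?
Number of paths = 209819

Inclusion–exclusion. Total paths: C(21, 12) = 293930. Through P₁: C(7, 6)·C(14, 6) = 21021. Through P₂: C(16, 8)·C(5, 4) = 64350. Since P₁ is strictly southwest of P₂, a monotone path through both must visit P₁ then P₂; paths through both = C(7, 6)·C(9, 2)·C(5, 4) = 1260. Avoid both = 293930 − 21021 − 64350 + 1260 = 209819.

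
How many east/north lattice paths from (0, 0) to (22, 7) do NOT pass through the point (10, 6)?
Number of paths = 1456676

Total paths from (0, 0) to (22, 7): C(29, 22) = 1560780. Paths through (10, 6): (paths (0, 0) → (10, 6)) × (paths (10, 6) → (22, 7)) = C(16, 10) · C(13, 12) = 8008 · 13 = 104104. Avoidance count = 1560780 − 104104 = 1456676.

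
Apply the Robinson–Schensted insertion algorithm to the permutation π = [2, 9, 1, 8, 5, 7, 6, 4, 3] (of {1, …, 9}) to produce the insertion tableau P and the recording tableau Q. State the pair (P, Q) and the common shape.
P = [1, 3, 6] / [2, 4] / [5] / [7] / [8] / [9];  Q = [1, 2, 6] / [3, 4] / [5] / [7] / [8] / [9];  common shape = (3, 2, 1, 1, 1, 1)

Row-insert the values π_1, π_2, … into P one at a time, bumping the leftmost entry strictly greater than the inserted value down to the next row. The recording tableau Q records, in position (i, j), the step at which that cell was added to P.
  Insert 2 (step 1): P = [2];  Q = [1]
  Insert 9 (step 2): P = [2, 9];  Q = [1, 2]
  Insert 1 (step 3): P = [1, 9] / [2];  Q = [1, 2] / [3]
  Insert 8 (step 4): P = [1, 8] / [2, 9];  Q = [1, 2] / [3, 4]
  Insert 5 (step 5): P = [1, 5] / [2, 8] / [9];  Q = [1, 2] / [3, 4] / [5]
  Insert 7 (step 6): P = [1, 5, 7] / [2, 8] / [9];  Q = [1, 2, 6] / [3, 4] / [5]
  Insert 6 (step 7): P = [1, 5, 6] / [2, 7] / [8] / [9];  Q = [1, 2, 6] / [3, 4] / [5] / [7]
  Insert 4 (step 8): P = [1, 4, 6] / [2, 5] / [7] / [8] / [9];  Q = [1, 2, 6] / [3, 4] / [5] / [7] / [8]
  Insert 3 (step 9): P = [1, 3, 6] / [2, 4] / [5] / [7] / [8] / [9];  Q = [1, 2, 6] / [3, 4] / [5] / [7] / [8] / [9]
Final shape: (3, 2, 1, 1, 1, 1).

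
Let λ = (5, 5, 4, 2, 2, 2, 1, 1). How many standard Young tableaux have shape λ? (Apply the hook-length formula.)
# SYT of shape (5, 5, 4, 2, 2, 2, 1, 1) = 1584282700

Hook-length formula: f^λ = n! / Π hook(c), product over all cells c of the Young diagram. For λ = (5, 5, 4, 2, 2, 2, 1, 1), n = 22 boxes. Hook lengths by row (left-to-right, top-to-bottom): [12, 9, 5, 4, 2]; [11, 8, 4, 3, 1]; [9, 6, 2, 1]; [6, 3]; [5, 2]; [4, 1]; [2]; [1]. Product of hooks = 709469798400. So f^λ = 22! / 709469798400 = 1124000727777607680000 / 709469798400 = 1584282700.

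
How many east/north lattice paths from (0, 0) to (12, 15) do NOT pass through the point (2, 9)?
Number of paths = 16943420

Total paths from (0, 0) to (12, 15): C(27, 12) = 17383860. Paths through (2, 9): (paths (0, 0) → (2, 9)) × (paths (2, 9) → (12, 15)) = C(11, 2) · C(16, 10) = 55 · 8008 = 440440. Avoidance count = 17383860 − 440440 = 16943420.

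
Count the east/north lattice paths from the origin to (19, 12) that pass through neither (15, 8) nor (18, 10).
Number of paths = 82138635

Inclusion–exclusion. Total paths: C(31, 19) = 141120525. Through P₁: C(23, 15)·C(8, 4) = 34321980. Through P₂: C(28, 18)·C(3, 1) = 39369330. Since P₁ is strictly southwest of P₂, a monotone path through both must visit P₁ then P₂; paths through both = C(23, 15)·C(5, 3)·C(3, 1) = 14709420. Avoid both = 141120525 − 34321980 − 39369330 + 14709420 = 82138635.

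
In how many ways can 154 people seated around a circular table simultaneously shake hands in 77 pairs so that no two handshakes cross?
C_77 = 18793142726809884575211361279087545193250040

These noncrossing handshakes are counted by the Catalan number C_n = (1/(n + 1)) · C(2n, n). For n = 77: C_77 = (1/78) · C(154, 77) = 1465865132691170996866486179768828525073503120/78 = 18793142726809884575211361279087545193250040.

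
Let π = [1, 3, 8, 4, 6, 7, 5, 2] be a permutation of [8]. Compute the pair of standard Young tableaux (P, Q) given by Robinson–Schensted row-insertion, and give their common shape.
P = [1, 2, 4, 5, 7] / [3] / [6] / [8];  Q = [1, 2, 3, 5, 6] / [4] / [7] / [8];  common shape = (5, 1, 1, 1)

Row-insert the values π_1, π_2, … into P one at a time, bumping the leftmost entry strictly greater than the inserted value down to the next row. The recording tableau Q records, in position (i, j), the step at which that cell was added to P.
  Insert 1 (step 1): P = [1];  Q = [1]
  Insert 3 (step 2): P = [1, 3];  Q = [1, 2]
  Insert 8 (step 3): P = [1, 3, 8];  Q = [1, 2, 3]
  Insert 4 (step 4): P = [1, 3, 4] / [8];  Q = [1, 2, 3] / [4]
  Insert 6 (step 5): P = [1, 3, 4, 6] / [8];  Q = [1, 2, 3, 5] / [4]
  Insert 7 (step 6): P = [1, 3, 4, 6, 7] / [8];  Q = [1, 2, 3, 5, 6] / [4]
  Insert 5 (step 7): P = [1, 3, 4, 5, 7] / [6] / [8];  Q = [1, 2, 3, 5, 6] / [4] / [7]
  Insert 2 (step 8): P = [1, 2, 4, 5, 7] / [3] / [6] / [8];  Q = [1, 2, 3, 5, 6] / [4] / [7] / [8]
Final shape: (5, 1, 1, 1).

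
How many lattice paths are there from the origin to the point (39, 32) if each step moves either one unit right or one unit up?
Number of paths = 158455223553556008310

A monotone lattice path from (0, 0) to (39, 32) consists of 39 east steps and 32 north steps in some order, so it is determined by which 39 of the 71 steps are east. The count is C(71, 39) = 158455223553556008310.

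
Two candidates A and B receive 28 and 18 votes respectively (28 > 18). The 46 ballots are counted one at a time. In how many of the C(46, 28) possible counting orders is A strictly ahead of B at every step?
Strict-lead orderings = 612815891050

Total orderings of the 46 votes with 28 for A: C(46, 28) = 2818953098830. By the Bertrand ballot formula (Cycle Lemma / reflection principle), the number of orderings in which A is strictly ahead of B throughout is (p − q)/(p + q) · C(p + q, p) = (28 − 18)/(28 + 18) · 2818953098830 = 612815891050.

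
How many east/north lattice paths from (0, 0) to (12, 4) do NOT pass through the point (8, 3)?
Number of paths = 995

Total paths from (0, 0) to (12, 4): C(16, 12) = 1820. Paths through (8, 3): (paths (0, 0) → (8, 3)) × (paths (8, 3) → (12, 4)) = C(11, 8) · C(5, 4) = 165 · 5 = 825. Avoidance count = 1820 − 825 = 995.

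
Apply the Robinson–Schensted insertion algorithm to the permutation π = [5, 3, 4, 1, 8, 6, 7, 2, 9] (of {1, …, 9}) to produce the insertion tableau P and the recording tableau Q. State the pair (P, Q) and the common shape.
P = [1, 2, 6, 7, 9] / [3, 4] / [5, 8];  Q = [1, 3, 5, 7, 9] / [2, 6] / [4, 8];  common shape = (5, 2, 2)

Row-insert the values π_1, π_2, … into P one at a time, bumping the leftmost entry strictly greater than the inserted value down to the next row. The recording tableau Q records, in position (i, j), the step at which that cell was added to P.
  Insert 5 (step 1): P = [5];  Q = [1]
  Insert 3 (step 2): P = [3] / [5];  Q = [1] / [2]
  Insert 4 (step 3): P = [3, 4] / [5];  Q = [1, 3] / [2]
  Insert 1 (step 4): P = [1, 4] / [3] / [5];  Q = [1, 3] / [2] / [4]
  Insert 8 (step 5): P = [1, 4, 8] / [3] / [5];  Q = [1, 3, 5] / [2] / [4]
  Insert 6 (step 6): P = [1, 4, 6] / [3, 8] / [5];  Q = [1, 3, 5] / [2, 6] / [4]
  Insert 7 (step 7): P = [1, 4, 6, 7] / [3, 8] / [5];  Q = [1, 3, 5, 7] / [2, 6] / [4]
  Insert 2 (step 8): P = [1, 2, 6, 7] / [3, 4] / [5, 8];  Q = [1, 3, 5, 7] / [2, 6] / [4, 8]
  Insert 9 (step 9): P = [1, 2, 6, 7, 9] / [3, 4] / [5, 8];  Q = [1, 3, 5, 7, 9] / [2, 6] / [4, 8]
Final shape: (5, 2, 2).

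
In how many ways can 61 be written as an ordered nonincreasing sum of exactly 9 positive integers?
p(61, 9 parts) = 57358

Partitions of n into exactly k parts are in bijection with partitions of n − k into at most k parts (subtract 1 from each part). So p(61, exactly 9) = p(52, parts ≤ 9). Computing via the recurrence p(m, j) = p(m, j−1) + p(m−j, j) gives 57358.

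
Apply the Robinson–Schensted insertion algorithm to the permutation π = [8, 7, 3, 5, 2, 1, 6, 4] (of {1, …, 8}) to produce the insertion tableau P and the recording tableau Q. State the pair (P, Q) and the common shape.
P = [1, 4, 6] / [2, 5] / [3] / [7] / [8];  Q = [1, 4, 7] / [2, 8] / [3] / [5] / [6];  common shape = (3, 2, 1, 1, 1)

Row-insert the values π_1, π_2, … into P one at a time, bumping the leftmost entry strictly greater than the inserted value down to the next row. The recording tableau Q records, in position (i, j), the step at which that cell was added to P.
  Insert 8 (step 1): P = [8];  Q = [1]
  Insert 7 (step 2): P = [7] / [8];  Q = [1] / [2]
  Insert 3 (step 3): P = [3] / [7] / [8];  Q = [1] / [2] / [3]
  Insert 5 (step 4): P = [3, 5] / [7] / [8];  Q = [1, 4] / [2] / [3]
  Insert 2 (step 5): P = [2, 5] / [3] / [7] / [8];  Q = [1, 4] / [2] / [3] / [5]
  Insert 1 (step 6): P = [1, 5] / [2] / [3] / [7] / [8];  Q = [1, 4] / [2] / [3] / [5] / [6]
  Insert 6 (step 7): P = [1, 5, 6] / [2] / [3] / [7] / [8];  Q = [1, 4, 7] / [2] / [3] / [5] / [6]
  Insert 4 (step 8): P = [1, 4, 6] / [2, 5] / [3] / [7] / [8];  Q = [1, 4, 7] / [2, 8] / [3] / [5] / [6]
Final shape: (3, 2, 1, 1, 1).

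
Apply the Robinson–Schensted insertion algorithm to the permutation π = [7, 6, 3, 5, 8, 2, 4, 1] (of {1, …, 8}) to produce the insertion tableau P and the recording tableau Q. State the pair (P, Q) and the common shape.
P = [1, 4, 8] / [2, 5] / [3] / [6] / [7];  Q = [1, 4, 5] / [2, 7] / [3] / [6] / [8];  common shape = (3, 2, 1, 1, 1)

Row-insert the values π_1, π_2, … into P one at a time, bumping the leftmost entry strictly greater than the inserted value down to the next row. The recording tableau Q records, in position (i, j), the step at which that cell was added to P.
  Insert 7 (step 1): P = [7];  Q = [1]
  Insert 6 (step 2): P = [6] / [7];  Q = [1] / [2]
  Insert 3 (step 3): P = [3] / [6] / [7];  Q = [1] / [2] / [3]
  Insert 5 (step 4): P = [3, 5] / [6] / [7];  Q = [1, 4] / [2] / [3]
  Insert 8 (step 5): P = [3, 5, 8] / [6] / [7];  Q = [1, 4, 5] / [2] / [3]
  Insert 2 (step 6): P = [2, 5, 8] / [3] / [6] / [7];  Q = [1, 4, 5] / [2] / [3] / [6]
  Insert 4 (step 7): P = [2, 4, 8] / [3, 5] / [6] / [7];  Q = [1, 4, 5] / [2, 7] / [3] / [6]
  Insert 1 (step 8): P = [1, 4, 8] / [2, 5] / [3] / [6] / [7];  Q = [1, 4, 5] / [2, 7] / [3] / [6] / [8]
Final shape: (3, 2, 1, 1, 1).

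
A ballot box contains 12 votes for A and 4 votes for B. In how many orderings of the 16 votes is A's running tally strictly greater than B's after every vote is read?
Strict-lead orderings = 910

Total orderings of the 16 votes with 12 for A: C(16, 12) = 1820. By the Bertrand ballot formula (Cycle Lemma / reflection principle), the number of orderings in which A is strictly ahead of B throughout is (p − q)/(p + q) · C(p + q, p) = (12 − 4)/(12 + 4) · 1820 = 910.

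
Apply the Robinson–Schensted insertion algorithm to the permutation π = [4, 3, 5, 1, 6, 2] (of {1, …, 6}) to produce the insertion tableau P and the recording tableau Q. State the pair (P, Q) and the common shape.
P = [1, 2, 6] / [3, 5] / [4];  Q = [1, 3, 5] / [2, 6] / [4];  common shape = (3, 2, 1)

Row-insert the values π_1, π_2, … into P one at a time, bumping the leftmost entry strictly greater than the inserted value down to the next row. The recording tableau Q records, in position (i, j), the step at which that cell was added to P.
  Insert 4 (step 1): P = [4];  Q = [1]
  Insert 3 (step 2): P = [3] / [4];  Q = [1] / [2]
  Insert 5 (step 3): P = [3, 5] / [4];  Q = [1, 3] / [2]
  Insert 1 (step 4): P = [1, 5] / [3] / [4];  Q = [1, 3] / [2] / [4]
  Insert 6 (step 5): P = [1, 5, 6] / [3] / [4];  Q = [1, 3, 5] / [2] / [4]
  Insert 2 (step 6): P = [1, 2, 6] / [3, 5] / [4];  Q = [1, 3, 5] / [2, 6] / [4]
Final shape: (3, 2, 1).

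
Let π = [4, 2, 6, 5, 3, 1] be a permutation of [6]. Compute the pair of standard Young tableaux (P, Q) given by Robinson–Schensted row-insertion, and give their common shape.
P = [1, 3] / [2, 5] / [4] / [6];  Q = [1, 3] / [2, 4] / [5] / [6];  common shape = (2, 2, 1, 1)

Row-insert the values π_1, π_2, … into P one at a time, bumping the leftmost entry strictly greater than the inserted value down to the next row. The recording tableau Q records, in position (i, j), the step at which that cell was added to P.
  Insert 4 (step 1): P = [4];  Q = [1]
  Insert 2 (step 2): P = [2] / [4];  Q = [1] / [2]
  Insert 6 (step 3): P = [2, 6] / [4];  Q = [1, 3] / [2]
  Insert 5 (step 4): P = [2, 5] / [4, 6];  Q = [1, 3] / [2, 4]
  Insert 3 (step 5): P = [2, 3] / [4, 5] / [6];  Q = [1, 3] / [2, 4] / [5]
  Insert 1 (step 6): P = [1, 3] / [2, 5] / [4] / [6];  Q = [1, 3] / [2, 4] / [5] / [6]
Final shape: (2, 2, 1, 1).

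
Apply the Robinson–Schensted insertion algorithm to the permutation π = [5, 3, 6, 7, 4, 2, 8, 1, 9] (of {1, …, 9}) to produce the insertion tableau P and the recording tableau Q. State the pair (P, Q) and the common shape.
P = [1, 4, 7, 8, 9] / [2, 6] / [3] / [5];  Q = [1, 3, 4, 7, 9] / [2, 5] / [6] / [8];  common shape = (5, 2, 1, 1)

Row-insert the values π_1, π_2, … into P one at a time, bumping the leftmost entry strictly greater than the inserted value down to the next row. The recording tableau Q records, in position (i, j), the step at which that cell was added to P.
  Insert 5 (step 1): P = [5];  Q = [1]
  Insert 3 (step 2): P = [3] / [5];  Q = [1] / [2]
  Insert 6 (step 3): P = [3, 6] / [5];  Q = [1, 3] / [2]
  Insert 7 (step 4): P = [3, 6, 7] / [5];  Q = [1, 3, 4] / [2]
  Insert 4 (step 5): P = [3, 4, 7] / [5, 6];  Q = [1, 3, 4] / [2, 5]
  Insert 2 (step 6): P = [2, 4, 7] / [3, 6] / [5];  Q = [1, 3, 4] / [2, 5] / [6]
  Insert 8 (step 7): P = [2, 4, 7, 8] / [3, 6] / [5];  Q = [1, 3, 4, 7] / [2, 5] / [6]
  Insert 1 (step 8): P = [1, 4, 7, 8] / [2, 6] / [3] / [5];  Q = [1, 3, 4, 7] / [2, 5] / [6] / [8]
  Insert 9 (step 9): P = [1, 4, 7, 8, 9] / [2, 6] / [3] / [5];  Q = [1, 3, 4, 7, 9] / [2, 5] / [6] / [8]
Final shape: (5, 2, 1, 1).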